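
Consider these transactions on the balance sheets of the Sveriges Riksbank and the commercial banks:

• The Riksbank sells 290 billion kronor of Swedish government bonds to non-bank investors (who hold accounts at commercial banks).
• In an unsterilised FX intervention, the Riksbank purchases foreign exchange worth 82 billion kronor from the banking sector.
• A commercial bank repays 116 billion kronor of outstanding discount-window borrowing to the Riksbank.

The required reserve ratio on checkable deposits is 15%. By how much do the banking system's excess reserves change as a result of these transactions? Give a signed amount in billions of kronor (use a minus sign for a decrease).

Asset sale (to non-banks) 290 billion kronor: reserves −290B, deposits −290B.
FX purchase 82 billion kronor: reserves +82B, deposits 0.
Discount-window repayment 116 billion kronor: reserves −116B, deposits 0.
Totals: Δreserves = −324B, Δdeposits = −290B.
Δrequired reserves = 15% × −290B = −43.5B.
Δexcess reserves = Δreserves − Δrequired = −324B − (−43.5B) = -280.5 billion.

-280.5 billion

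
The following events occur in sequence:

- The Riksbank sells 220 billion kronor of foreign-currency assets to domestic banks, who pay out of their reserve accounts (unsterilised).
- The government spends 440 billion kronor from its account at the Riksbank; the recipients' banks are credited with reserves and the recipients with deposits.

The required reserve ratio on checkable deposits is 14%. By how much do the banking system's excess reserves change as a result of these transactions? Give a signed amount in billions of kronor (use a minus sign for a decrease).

FX sale 220 billion kronor: reserves −220B, deposits 0.
Government spending 440 billion kronor: reserves +440B, deposits +440B.
Totals: Δreserves = +220B, Δdeposits = +440B.
Δrequired reserves = 14% × +440B = +61.6B.
Δexcess reserves = Δreserves − Δrequired = +220B − (+61.6B) = +158.4 billion.

+158.4 billion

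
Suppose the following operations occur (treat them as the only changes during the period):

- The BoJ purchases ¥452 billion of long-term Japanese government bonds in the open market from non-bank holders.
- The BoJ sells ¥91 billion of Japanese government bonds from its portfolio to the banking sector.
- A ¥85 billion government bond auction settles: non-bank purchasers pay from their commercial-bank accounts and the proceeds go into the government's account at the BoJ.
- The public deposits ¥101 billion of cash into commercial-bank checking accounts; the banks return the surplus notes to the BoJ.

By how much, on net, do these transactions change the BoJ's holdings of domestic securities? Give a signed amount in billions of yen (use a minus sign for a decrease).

+¥361 billion

Asset purchase (from non-banks) ¥452 billion: securities added to the BoJ's portfolio → +¥452B.
OMO sale (to banks) ¥91 billion: securities removed from the BoJ's portfolio → −¥91B.
Government account inflow ¥85 billion: the BoJ's securities portfolio is untouched → 0.
Currency deposit ¥101 billion: the BoJ's securities portfolio is untouched → 0.
Net: 452 − 91 + 0 + 0 = +¥361 billion.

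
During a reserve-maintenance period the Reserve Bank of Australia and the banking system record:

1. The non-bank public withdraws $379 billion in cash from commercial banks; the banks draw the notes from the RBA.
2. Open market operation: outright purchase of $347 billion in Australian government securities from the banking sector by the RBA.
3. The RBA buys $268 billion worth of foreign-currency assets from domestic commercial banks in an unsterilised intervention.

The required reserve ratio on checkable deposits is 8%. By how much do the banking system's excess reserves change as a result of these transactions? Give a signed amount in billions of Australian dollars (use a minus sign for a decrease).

Currency withdrawal $379 billion: reserves −$379B, deposits −$379B.
OMO purchase (from banks) $347 billion: reserves +$347B, deposits 0.
FX purchase $268 billion: reserves +$268B, deposits 0.
Totals: Δreserves = +$236B, Δdeposits = −$379B.
Δrequired reserves = 8% × −$379B = −$30.32B.
Δexcess reserves = Δreserves − Δrequired = +$236B − (−$30.32B) = +$266.32 billion.

+$266.32 billion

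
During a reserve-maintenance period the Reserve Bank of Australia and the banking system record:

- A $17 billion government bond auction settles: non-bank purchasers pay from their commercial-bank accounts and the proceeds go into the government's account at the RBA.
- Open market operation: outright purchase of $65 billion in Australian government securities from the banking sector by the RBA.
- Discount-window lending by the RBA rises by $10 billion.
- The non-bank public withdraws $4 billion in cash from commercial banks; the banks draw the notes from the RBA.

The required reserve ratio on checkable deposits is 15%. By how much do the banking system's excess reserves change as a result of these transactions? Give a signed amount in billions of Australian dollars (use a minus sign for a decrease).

+$57.15 billion

Government account inflow $17 billion: reserves −$17B, deposits −$17B.
OMO purchase (from banks) $65 billion: reserves +$65B, deposits 0.
Discount-window loan $10 billion: reserves +$10B, deposits 0.
Currency withdrawal $4 billion: reserves −$4B, deposits −$4B.
Totals: Δreserves = +$54B, Δdeposits = −$21B.
Δrequired reserves = 15% × −$21B = −$3.15B.
Δexcess reserves = Δreserves − Δrequired = +$54B − (−$3.15B) = +$57.15 billion.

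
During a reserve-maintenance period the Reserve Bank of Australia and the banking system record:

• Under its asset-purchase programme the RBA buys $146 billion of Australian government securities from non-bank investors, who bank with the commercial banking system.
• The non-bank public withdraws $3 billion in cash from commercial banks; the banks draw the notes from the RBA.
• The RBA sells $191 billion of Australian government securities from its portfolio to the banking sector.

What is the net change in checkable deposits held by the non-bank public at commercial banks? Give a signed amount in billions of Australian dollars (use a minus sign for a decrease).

+$143 billion

RBA balance sheet:
  Assets:      Securities −$45B
  Liabilities: Bank reserves −$48B, Currency in circulation +$3B
Commercial banking system:
  Assets:      Reserves at CB −$48B, Securities +$191B
  Liabilities: Checkable deposits +$143B
So the change in checkable deposits held by the non-bank public at commercial banks is +$143 billion.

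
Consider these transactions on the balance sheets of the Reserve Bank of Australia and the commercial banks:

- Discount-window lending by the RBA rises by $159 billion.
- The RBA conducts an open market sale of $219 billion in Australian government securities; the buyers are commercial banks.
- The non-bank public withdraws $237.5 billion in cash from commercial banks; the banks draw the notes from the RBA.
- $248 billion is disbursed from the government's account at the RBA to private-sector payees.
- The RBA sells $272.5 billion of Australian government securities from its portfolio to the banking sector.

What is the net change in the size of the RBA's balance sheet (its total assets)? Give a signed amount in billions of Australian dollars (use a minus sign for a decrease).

Discount-window loan $159 billion: an RBA asset is acquired → +$159B.
OMO sale (to banks) $219 billion: an RBA asset is shed → −$219B.
Currency withdrawal $237.5 billion: only the composition of liabilities changes → 0.
Government spending $248 billion: only the composition of liabilities changes → 0.
OMO sale (to banks) $272.5 billion: an RBA asset is shed → −$272.5B.
Net: 159 − 219 + 0 + 0 − 272.5 = -$332.5 billion.

-$332.5 billion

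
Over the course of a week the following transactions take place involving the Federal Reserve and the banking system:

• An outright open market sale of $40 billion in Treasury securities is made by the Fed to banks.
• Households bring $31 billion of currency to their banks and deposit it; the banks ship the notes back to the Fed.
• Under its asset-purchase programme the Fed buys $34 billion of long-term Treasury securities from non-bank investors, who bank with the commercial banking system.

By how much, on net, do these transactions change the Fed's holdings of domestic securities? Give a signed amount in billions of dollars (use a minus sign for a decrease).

OMO sale (to banks) $40 billion: securities removed from the Fed's portfolio → −$40B.
Currency deposit $31 billion: the Fed's securities portfolio is untouched → 0.
Asset purchase (from non-banks) $34 billion: securities added to the Fed's portfolio → +$34B.
Net: −40 + 0 + 34 = -$6 billion.

-$6 billion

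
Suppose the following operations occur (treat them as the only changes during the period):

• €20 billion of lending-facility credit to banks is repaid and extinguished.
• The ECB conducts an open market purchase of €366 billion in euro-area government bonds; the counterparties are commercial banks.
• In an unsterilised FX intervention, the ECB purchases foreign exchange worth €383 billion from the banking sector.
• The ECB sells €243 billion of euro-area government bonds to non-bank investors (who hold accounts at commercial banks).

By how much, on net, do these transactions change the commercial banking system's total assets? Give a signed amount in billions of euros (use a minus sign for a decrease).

Discount-window repayment €20 billion: bank balance sheets shrink → −€20B.
OMO purchase (from banks) €366 billion: just an asset swap on bank balance sheets → 0.
FX purchase €383 billion: just an asset swap on bank balance sheets → 0.
Asset sale (to non-banks) €243 billion: bank balance sheets shrink → −€243B.
Net: −20 + 0 + 0 − 243 = -€263 billion.

-€263 billion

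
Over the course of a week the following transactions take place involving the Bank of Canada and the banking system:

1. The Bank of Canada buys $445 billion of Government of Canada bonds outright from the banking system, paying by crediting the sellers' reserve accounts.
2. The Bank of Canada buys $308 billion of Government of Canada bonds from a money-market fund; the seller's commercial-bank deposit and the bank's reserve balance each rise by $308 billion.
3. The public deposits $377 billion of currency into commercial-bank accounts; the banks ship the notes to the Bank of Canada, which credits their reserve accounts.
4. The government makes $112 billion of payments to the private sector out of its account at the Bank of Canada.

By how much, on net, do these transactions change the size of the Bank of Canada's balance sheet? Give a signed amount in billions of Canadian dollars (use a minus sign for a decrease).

Bank of Canada balance sheet:
  Assets:      Securities +$753B
  Liabilities: Bank reserves +$1242B, Currency in circulation −$377B, Government deposits −$112B
Change in total Bank of Canada assets = +$753 billion.

+$753 billion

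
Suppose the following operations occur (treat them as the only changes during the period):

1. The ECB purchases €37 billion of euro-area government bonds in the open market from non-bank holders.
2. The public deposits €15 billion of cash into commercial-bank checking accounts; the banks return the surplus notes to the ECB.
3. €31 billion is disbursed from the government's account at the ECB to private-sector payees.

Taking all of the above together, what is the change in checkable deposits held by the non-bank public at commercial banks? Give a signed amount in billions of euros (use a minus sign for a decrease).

+€83 billion

Asset purchase (from non-banks) €37 billion: non-bank counterparties' bank balances rise → +€37B.
Currency deposit €15 billion: non-bank counterparties' bank balances rise → +€15B.
Government spending €31 billion: non-bank counterparties' bank balances rise → +€31B.
Net: 37 + 15 + 31 = +€83 billion.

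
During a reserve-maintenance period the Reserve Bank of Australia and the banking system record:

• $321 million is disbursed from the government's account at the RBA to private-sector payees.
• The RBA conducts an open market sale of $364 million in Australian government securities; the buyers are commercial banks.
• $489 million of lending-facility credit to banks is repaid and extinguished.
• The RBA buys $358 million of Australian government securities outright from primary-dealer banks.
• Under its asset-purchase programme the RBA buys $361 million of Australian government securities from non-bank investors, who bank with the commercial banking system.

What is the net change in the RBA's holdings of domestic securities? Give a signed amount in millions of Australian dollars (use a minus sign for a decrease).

+$355 million

RBA balance sheet:
  Assets:      Securities +$355M, Loans to banks −$489M
  Liabilities: Bank reserves +$187M, Government deposits −$321M
Commercial banking system:
  Assets:      Reserves at CB +$187M, Securities +$6M
  Liabilities: Checkable deposits +$682M, Borrowings from CB −$489M
So the change in the RBA's holdings of domestic securities is +$355 million.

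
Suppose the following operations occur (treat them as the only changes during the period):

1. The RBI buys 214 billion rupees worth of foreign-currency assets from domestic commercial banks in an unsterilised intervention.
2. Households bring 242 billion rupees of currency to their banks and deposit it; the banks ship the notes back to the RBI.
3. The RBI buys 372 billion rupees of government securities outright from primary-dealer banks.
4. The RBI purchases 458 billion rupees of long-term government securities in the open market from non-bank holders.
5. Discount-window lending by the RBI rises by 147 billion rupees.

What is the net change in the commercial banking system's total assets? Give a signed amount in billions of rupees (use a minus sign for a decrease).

FX purchase 214 billion rupees: just an asset swap on bank balance sheets → 0.
Currency deposit 242 billion rupees: bank balance sheets expand → +242B.
OMO purchase (from banks) 372 billion rupees: just an asset swap on bank balance sheets → 0.
Asset purchase (from non-banks) 458 billion rupees: bank balance sheets expand → +458B.
Discount-window loan 147 billion rupees: bank balance sheets expand → +147B.
Net: 0 + 242 + 0 + 458 + 147 = +847 billion.

+847 billion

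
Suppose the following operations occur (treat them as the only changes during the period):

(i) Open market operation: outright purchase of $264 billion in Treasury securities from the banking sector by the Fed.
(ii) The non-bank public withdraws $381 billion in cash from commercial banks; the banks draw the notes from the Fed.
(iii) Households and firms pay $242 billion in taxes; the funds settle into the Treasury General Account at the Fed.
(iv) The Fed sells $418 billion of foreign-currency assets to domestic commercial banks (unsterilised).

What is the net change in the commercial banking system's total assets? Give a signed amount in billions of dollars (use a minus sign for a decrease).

-$623 billion

OMO purchase (from banks) $264 billion: just an asset swap on bank balance sheets → 0.
Currency withdrawal $381 billion: bank balance sheets shrink → −$381B.
Government account inflow $242 billion: bank balance sheets shrink → −$242B.
FX sale $418 billion: just an asset swap on bank balance sheets → 0.
Net: 0 − 381 − 242 + 0 = -$623 billion.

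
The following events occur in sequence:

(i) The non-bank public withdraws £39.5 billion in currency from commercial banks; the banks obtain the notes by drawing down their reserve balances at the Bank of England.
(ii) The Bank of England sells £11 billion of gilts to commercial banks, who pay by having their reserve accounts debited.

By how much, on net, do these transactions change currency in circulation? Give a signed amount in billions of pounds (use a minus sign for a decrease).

Currency withdrawal £39.5 billion: notes leave the central bank → +£39.5B.
OMO sale (to banks) £11 billion: no currency enters or leaves circulation → 0.
Net: 39.5 + 0 = +£39.5 billion.

+£39.5 billion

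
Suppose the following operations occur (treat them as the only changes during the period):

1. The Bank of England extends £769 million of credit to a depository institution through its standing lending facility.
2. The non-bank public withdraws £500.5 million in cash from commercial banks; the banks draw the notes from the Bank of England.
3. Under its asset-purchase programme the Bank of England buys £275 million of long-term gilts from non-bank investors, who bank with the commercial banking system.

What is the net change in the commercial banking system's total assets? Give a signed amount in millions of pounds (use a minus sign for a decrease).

+£543.5 million

Discount-window loan £769 million: bank balance sheets expand → +£769M.
Currency withdrawal £500.5 million: bank balance sheets shrink → −£500.5M.
Asset purchase (from non-banks) £275 million: bank balance sheets expand → +£275M.
Net: 769 − 500.5 + 275 = +£543.5 million.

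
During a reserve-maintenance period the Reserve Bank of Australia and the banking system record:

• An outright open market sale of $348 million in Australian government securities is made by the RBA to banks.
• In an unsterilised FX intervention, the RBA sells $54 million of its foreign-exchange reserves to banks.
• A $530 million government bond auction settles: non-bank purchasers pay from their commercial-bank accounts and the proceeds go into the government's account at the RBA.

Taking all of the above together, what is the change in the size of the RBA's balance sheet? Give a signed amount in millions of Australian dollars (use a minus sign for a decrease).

-$402 million

OMO sale (to banks) $348 million: an RBA asset is shed → −$348M.
FX sale $54 million: an RBA asset is shed → −$54M.
Government account inflow $530 million: only the composition of liabilities changes → 0.
Net: −348 − 54 + 0 = -$402 million.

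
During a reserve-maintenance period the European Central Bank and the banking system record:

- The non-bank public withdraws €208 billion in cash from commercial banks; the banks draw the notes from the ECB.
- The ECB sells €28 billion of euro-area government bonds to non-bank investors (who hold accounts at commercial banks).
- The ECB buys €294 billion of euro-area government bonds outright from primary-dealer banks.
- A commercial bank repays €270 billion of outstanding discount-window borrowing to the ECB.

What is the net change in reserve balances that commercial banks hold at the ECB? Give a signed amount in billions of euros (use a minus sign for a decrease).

-€212 billion

Currency withdrawal €208 billion: banks swap reserves for currency → −€208B.
Asset sale (to non-banks) €28 billion: the non-bank buyers' banks settle from reserves → −€28B.
OMO purchase (from banks) €294 billion: the ECB pays by crediting reserve accounts → +€294B.
Discount-window repayment €270 billion: repayment is debited from reserves → −€270B.
Net: −208 − 28 + 294 − 270 = -€212 billion.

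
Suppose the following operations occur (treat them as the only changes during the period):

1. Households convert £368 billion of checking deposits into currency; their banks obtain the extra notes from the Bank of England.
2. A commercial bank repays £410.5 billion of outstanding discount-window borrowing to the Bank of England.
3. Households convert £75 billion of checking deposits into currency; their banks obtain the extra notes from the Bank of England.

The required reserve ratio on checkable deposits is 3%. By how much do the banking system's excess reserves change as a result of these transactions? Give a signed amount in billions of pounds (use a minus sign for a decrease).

-£840.21 billion

Currency withdrawal £368 billion: reserves −£368B, deposits −£368B.
Discount-window repayment £410.5 billion: reserves −£410.5B, deposits 0.
Currency withdrawal £75 billion: reserves −£75B, deposits −£75B.
Totals: Δreserves = −£853.5B, Δdeposits = −£443B.
Δrequired reserves = 3% × −£443B = −£13.29B.
Δexcess reserves = Δreserves − Δrequired = −£853.5B − (−£13.29B) = -£840.21 billion.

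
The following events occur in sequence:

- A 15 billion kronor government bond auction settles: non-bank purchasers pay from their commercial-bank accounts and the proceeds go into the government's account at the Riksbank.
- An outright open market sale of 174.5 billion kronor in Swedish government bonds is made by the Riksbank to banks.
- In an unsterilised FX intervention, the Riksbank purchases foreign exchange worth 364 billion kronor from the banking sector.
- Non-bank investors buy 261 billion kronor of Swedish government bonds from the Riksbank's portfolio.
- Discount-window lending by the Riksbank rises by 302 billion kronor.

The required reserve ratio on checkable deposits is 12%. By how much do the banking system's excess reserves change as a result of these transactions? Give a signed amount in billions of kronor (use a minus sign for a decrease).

Government account inflow 15 billion kronor: reserves −15B, deposits −15B.
OMO sale (to banks) 174.5 billion kronor: reserves −174.5B, deposits 0.
FX purchase 364 billion kronor: reserves +364B, deposits 0.
Asset sale (to non-banks) 261 billion kronor: reserves −261B, deposits −261B.
Discount-window loan 302 billion kronor: reserves +302B, deposits 0.
Totals: Δreserves = +215.5B, Δdeposits = −276B.
Δrequired reserves = 12% × −276B = −33.12B.
Δexcess reserves = Δreserves − Δrequired = +215.5B − (−33.12B) = +248.62 billion.

+248.62 billion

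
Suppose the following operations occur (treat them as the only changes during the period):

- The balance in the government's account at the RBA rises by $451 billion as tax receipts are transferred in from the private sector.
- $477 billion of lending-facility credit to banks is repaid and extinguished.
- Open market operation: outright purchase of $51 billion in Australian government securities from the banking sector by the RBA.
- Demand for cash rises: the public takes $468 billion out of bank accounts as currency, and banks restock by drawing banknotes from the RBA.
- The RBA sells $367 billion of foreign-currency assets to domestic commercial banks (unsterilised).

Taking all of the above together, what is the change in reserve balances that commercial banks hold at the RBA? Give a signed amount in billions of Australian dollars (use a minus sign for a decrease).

-$1712 billion

RBA balance sheet:
  Assets:      Securities +$51B, Loans to banks −$477B, Foreign assets −$367B
  Liabilities: Bank reserves −$1712B, Currency in circulation +$468B, Government deposits +$451B
So the change in reserve balances that commercial banks hold at the RBA is -$1712 billion.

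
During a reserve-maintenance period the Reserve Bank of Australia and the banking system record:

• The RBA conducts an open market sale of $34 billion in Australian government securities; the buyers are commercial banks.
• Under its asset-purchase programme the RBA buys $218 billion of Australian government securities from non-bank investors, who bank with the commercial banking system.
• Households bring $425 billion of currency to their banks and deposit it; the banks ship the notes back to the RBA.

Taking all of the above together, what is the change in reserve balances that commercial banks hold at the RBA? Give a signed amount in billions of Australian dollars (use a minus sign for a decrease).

+$609 billion

OMO sale (to banks) $34 billion: the buying banks pay out of their reserve balances → −$34B.
Asset purchase (from non-banks) $218 billion: the RBA pays by crediting reserve accounts → +$218B.
Currency deposit $425 billion: returned notes are swapped for reserve credit → +$425B.
Net: −34 + 218 + 425 = +$609 billion.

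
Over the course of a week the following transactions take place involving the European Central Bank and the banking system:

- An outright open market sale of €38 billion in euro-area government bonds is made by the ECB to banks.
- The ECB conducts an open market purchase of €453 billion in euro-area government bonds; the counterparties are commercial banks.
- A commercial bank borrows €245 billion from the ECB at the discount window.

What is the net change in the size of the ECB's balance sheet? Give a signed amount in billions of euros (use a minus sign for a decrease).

+€660 billion

OMO sale (to banks) €38 billion: an ECB asset is shed → −€38B.
OMO purchase (from banks) €453 billion: an ECB asset is acquired → +€453B.
Discount-window loan €245 billion: an ECB asset is acquired → +€245B.
Net: −38 + 453 + 245 = +€660 billion.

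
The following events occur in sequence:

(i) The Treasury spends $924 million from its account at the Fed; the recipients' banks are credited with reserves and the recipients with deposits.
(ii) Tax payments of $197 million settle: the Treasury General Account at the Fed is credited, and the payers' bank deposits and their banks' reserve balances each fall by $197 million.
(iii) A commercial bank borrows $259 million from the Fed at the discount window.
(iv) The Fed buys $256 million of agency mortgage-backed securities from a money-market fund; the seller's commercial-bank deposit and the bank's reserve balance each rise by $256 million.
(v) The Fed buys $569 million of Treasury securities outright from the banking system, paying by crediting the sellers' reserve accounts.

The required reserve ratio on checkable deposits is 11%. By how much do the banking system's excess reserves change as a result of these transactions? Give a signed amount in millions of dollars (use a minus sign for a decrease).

Government spending $924 million: reserves +$924M, deposits +$924M.
Government account inflow $197 million: reserves −$197M, deposits −$197M.
Discount-window loan $259 million: reserves +$259M, deposits 0.
Asset purchase (from non-banks) $256 million: reserves +$256M, deposits +$256M.
OMO purchase (from banks) $569 million: reserves +$569M, deposits 0.
Totals: Δreserves = +$1811M, Δdeposits = +$983M.
Δrequired reserves = 11% × +$983M = +$108.13M.
Δexcess reserves = Δreserves − Δrequired = +$1811M − (+$108.13M) = +$1702.87 million.

+$1702.87 million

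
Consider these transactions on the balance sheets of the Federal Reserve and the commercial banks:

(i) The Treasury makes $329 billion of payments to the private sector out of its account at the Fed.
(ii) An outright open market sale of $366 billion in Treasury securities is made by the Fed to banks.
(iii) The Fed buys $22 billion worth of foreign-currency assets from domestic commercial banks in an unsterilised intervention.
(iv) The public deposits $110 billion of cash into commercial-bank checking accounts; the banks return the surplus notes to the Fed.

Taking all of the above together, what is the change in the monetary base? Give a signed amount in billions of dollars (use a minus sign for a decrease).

Government spending $329 billion: a non-base liability converts back to reserves → +$329B.
OMO sale (to banks) $366 billion: Fed balance sheet contracts → −$366B.
FX purchase $22 billion: Fed balance sheet expands → +$22B.
Currency deposit $110 billion: just a shift between currency and reserves — both are base money → 0.
Net: 329 − 366 + 22 + 0 = -$15 billion.

-$15 billion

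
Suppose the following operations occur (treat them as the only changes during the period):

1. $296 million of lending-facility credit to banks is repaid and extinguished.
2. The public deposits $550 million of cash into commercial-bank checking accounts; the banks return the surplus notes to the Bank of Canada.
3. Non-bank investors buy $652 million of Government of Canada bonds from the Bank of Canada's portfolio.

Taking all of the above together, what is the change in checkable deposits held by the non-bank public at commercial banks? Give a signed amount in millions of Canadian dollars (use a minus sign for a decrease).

Discount-window repayment $296 million: the counterparty is a bank, so public deposits are unchanged → 0.
Currency deposit $550 million: non-bank counterparties' bank balances rise → +$550M.
Asset sale (to non-banks) $652 million: non-bank counterparties' bank balances fall → −$652M.
Net: 0 + 550 − 652 = -$102 million.

-$102 million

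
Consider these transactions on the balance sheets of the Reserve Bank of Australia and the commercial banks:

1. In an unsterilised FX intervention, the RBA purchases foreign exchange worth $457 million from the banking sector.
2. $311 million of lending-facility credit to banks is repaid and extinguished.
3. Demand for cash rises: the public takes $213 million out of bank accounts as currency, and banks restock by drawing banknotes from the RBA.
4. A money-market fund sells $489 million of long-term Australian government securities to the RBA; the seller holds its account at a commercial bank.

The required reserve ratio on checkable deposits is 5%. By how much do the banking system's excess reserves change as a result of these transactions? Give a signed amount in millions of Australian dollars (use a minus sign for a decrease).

+$408.2 million

FX purchase $457 million: reserves +$457M, deposits 0.
Discount-window repayment $311 million: reserves −$311M, deposits 0.
Currency withdrawal $213 million: reserves −$213M, deposits −$213M.
Asset purchase (from non-banks) $489 million: reserves +$489M, deposits +$489M.
Totals: Δreserves = +$422M, Δdeposits = +$276M.
Δrequired reserves = 5% × +$276M = +$13.8M.
Δexcess reserves = Δreserves − Δrequired = +$422M − (+$13.8M) = +$408.2 million.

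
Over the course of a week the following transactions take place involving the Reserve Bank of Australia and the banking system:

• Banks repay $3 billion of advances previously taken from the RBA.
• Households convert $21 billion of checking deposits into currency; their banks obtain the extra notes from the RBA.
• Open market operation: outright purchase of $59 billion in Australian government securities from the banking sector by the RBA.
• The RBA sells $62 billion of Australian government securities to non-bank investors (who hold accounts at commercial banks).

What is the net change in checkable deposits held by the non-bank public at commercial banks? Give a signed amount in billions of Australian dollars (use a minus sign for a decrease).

-$83 billion

Discount-window repayment $3 billion: the counterparty is a bank, so public deposits are unchanged → 0.
Currency withdrawal $21 billion: non-bank counterparties' bank balances fall → −$21B.
OMO purchase (from banks) $59 billion: the counterparty is a bank, so public deposits are unchanged → 0.
Asset sale (to non-banks) $62 billion: non-bank counterparties' bank balances fall → −$62B.
Net: 0 − 21 + 0 − 62 = -$83 billion.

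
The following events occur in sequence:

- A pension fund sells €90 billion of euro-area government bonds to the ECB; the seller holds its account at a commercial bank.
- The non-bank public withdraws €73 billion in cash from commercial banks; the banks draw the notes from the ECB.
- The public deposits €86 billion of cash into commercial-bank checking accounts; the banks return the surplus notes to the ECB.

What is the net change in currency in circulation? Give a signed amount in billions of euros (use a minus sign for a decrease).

ECB balance sheet:
  Assets:      Securities +€90B
  Liabilities: Bank reserves +€103B, Currency in circulation −€13B
Commercial banking system:
  Assets:      Reserves at CB +€103B
  Liabilities: Checkable deposits +€103B
So the change in currency in circulation is -€13 billion.

-€13 billion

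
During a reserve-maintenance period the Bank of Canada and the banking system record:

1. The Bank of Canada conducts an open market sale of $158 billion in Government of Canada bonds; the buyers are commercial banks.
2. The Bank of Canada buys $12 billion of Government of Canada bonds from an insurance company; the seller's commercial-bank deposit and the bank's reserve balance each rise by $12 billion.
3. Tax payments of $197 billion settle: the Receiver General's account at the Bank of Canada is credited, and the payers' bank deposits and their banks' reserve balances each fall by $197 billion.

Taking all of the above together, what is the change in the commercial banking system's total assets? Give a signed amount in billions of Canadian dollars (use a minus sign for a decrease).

-$185 billion

Bank of Canada balance sheet:
  Assets:      Securities −$146B
  Liabilities: Bank reserves −$343B, Government deposits +$197B
Commercial banking system:
  Assets:      Reserves at CB −$343B, Securities +$158B
  Liabilities: Checkable deposits −$185B
Change in total bank assets = -$185 billion.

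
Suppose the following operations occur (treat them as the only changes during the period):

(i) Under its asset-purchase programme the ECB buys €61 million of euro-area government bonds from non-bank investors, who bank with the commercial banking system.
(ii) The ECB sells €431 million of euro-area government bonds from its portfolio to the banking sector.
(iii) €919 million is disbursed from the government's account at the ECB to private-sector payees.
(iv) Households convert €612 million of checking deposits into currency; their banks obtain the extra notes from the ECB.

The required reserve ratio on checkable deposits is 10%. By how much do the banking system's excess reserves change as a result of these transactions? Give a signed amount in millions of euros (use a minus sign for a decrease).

-€99.8 million

Asset purchase (from non-banks) €61 million: reserves +€61M, deposits +€61M.
OMO sale (to banks) €431 million: reserves −€431M, deposits 0.
Government spending €919 million: reserves +€919M, deposits +€919M.
Currency withdrawal €612 million: reserves −€612M, deposits −€612M.
Totals: Δreserves = −€63M, Δdeposits = +€368M.
Δrequired reserves = 10% × +€368M = +€36.8M.
Δexcess reserves = Δreserves − Δrequired = −€63M − (+€36.8M) = -€99.8 million.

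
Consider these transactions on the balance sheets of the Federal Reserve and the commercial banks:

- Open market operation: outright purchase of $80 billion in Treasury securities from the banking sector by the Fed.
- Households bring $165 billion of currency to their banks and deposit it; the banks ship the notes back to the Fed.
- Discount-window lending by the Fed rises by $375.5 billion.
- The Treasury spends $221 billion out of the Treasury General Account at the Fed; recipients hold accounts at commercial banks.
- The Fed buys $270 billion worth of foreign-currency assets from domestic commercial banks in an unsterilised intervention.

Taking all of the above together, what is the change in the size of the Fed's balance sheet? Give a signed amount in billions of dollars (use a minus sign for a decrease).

+$725.5 billion

Fed balance sheet:
  Assets:      Securities +$80B, Loans to banks +$375.5B, Foreign assets +$270B
  Liabilities: Bank reserves +$1111.5B, Currency in circulation −$165B, Government deposits −$221B
Commercial banking system:
  Assets:      Reserves at CB +$1111.5B, Securities −$80B, Foreign assets −$270B
  Liabilities: Checkable deposits +$386B, Borrowings from CB +$375.5B
Change in total Fed assets = +$725.5 billion.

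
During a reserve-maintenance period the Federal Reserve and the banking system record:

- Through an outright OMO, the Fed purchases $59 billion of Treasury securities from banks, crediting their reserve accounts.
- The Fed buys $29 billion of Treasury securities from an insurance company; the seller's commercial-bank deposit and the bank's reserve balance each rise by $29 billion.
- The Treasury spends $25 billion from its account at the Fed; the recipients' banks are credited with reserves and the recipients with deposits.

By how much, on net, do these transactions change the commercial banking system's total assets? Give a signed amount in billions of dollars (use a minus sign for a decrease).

+$54 billion

OMO purchase (from banks) $59 billion: just an asset swap on bank balance sheets → 0.
Asset purchase (from non-banks) $29 billion: bank balance sheets expand → +$29B.
Government spending $25 billion: bank balance sheets expand → +$25B.
Net: 0 + 29 + 25 = +$54 billion.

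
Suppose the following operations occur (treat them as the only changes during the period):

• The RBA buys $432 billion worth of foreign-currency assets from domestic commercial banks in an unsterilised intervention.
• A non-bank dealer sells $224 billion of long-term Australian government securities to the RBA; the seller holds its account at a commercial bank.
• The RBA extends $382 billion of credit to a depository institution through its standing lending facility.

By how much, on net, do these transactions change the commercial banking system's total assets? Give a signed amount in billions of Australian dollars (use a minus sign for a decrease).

FX purchase $432 billion: just an asset swap on bank balance sheets → 0.
Asset purchase (from non-banks) $224 billion: bank balance sheets expand → +$224B.
Discount-window loan $382 billion: bank balance sheets expand → +$382B.
Net: 0 + 224 + 382 = +$606 billion.

+$606 billion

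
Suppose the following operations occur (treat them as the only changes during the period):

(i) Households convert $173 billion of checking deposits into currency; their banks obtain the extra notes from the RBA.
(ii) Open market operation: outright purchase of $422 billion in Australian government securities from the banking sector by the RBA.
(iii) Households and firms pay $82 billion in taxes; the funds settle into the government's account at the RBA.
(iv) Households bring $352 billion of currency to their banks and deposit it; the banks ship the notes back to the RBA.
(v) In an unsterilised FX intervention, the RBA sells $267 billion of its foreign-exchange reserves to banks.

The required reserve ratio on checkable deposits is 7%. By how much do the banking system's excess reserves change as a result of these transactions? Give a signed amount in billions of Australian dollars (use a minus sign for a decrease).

+$245.21 billion

Currency withdrawal $173 billion: reserves −$173B, deposits −$173B.
OMO purchase (from banks) $422 billion: reserves +$422B, deposits 0.
Government account inflow $82 billion: reserves −$82B, deposits −$82B.
Currency deposit $352 billion: reserves +$352B, deposits +$352B.
FX sale $267 billion: reserves −$267B, deposits 0.
Totals: Δreserves = +$252B, Δdeposits = +$97B.
Δrequired reserves = 7% × +$97B = +$6.79B.
Δexcess reserves = Δreserves − Δrequired = +$252B − (+$6.79B) = +$245.21 billion.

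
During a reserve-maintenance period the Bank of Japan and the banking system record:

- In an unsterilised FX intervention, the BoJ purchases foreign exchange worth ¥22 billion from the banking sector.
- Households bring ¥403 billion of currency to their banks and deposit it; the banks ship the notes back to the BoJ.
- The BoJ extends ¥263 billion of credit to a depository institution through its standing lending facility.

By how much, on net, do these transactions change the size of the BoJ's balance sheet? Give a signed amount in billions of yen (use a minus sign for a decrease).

+¥285 billion

BoJ balance sheet:
  Assets:      Loans to banks +¥263B, Foreign assets +¥22B
  Liabilities: Bank reserves +¥688B, Currency in circulation −¥403B
Commercial banking system:
  Assets:      Reserves at CB +¥688B, Foreign assets −¥22B
  Liabilities: Checkable deposits +¥403B, Borrowings from CB +¥263B
Change in total BoJ assets = +¥285 billion.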